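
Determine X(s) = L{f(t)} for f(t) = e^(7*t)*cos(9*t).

L{cos(9t)} = s/(s^2 + 81).
By the first shifting theorem, multiplying by e^(7t) replaces s with s - 7.

X(s) = (s - 7)/((s - 7)^2 + 81)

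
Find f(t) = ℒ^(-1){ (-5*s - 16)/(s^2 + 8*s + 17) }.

f(t) = 4*exp(-4*t)*sin(t) - 5*exp(-4*t)*cos(t)

Complete the square in the denominator: s^2 + 8*s + 17 = (s + 4)^2 + 1^2.
Split the numerator to match: -5*s - 16 = -5·(s + 4) + 4·1.
Invert each term: -5·(s + 4)/((s + 4)^2 + 1) ↔ -5e^(-4t)cos(t); 4·1/((s + 4)^2 + 1) ↔ 4e^(-4t)sin(t).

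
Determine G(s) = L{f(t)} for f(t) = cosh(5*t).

L{cosh(5t)} = s/(s^2 - 25).

G(s) = s/(s^2 - 25)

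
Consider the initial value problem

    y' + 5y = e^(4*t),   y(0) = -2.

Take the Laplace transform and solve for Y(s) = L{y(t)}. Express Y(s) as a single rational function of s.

Take the Laplace transform of both sides.
Using L{y'} = sY - y(0) = sY - (-2), the left side becomes (s + 5)Y - (-2).
The right side is L{e^(4*t)} = 1/(s - 4).
So (s + 5)Y = 1/(s - 4) + (-2).
Solve for Y(s) and write it as one ratio of polynomials.

Y(s) = (-2*s + 9)/(s^2 + s - 20)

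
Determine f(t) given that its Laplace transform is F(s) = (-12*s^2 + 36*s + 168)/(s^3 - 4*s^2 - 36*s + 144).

f(t) = -2*exp(6*t) - 6*exp(4*t) - 4*exp(-6*t)

Factor the denominator: s^3 - 4*s^2 - 36*s + 144 = (s - 6)*(s - 4)*(s + 6).
Partial fraction decomposition gives [-4/(s + 6)] + [-2/(s - 6)] + [-6/(s - 4)].
Invert each term: -4/(s + 6) ↔ -4e^(-6t); -2/(s - 6) ↔ -2e^(6t); -6/(s - 4) ↔ -6e^(4t).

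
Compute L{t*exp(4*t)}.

(s - 4)^(-2)

L{e^(4t)} = 1/(s - 4).
Then apply L{t·g(t)} = -d/ds[H(s)] with H(s) = 1/(s - 4):
differentiating 1 time and applying the sign gives (s - 4)^(-2).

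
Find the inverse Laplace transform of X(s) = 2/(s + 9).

Since L{e^(-9t)} = 1/(s + 9), the inverse is e^(-9*t), scaled by 2.

2*exp(-9*t)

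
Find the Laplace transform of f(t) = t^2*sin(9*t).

L{sin(9t)} = 9/(s^2 + 81).
Then apply L{t^2·g(t)} = (-1)^2 d^2/ds^2[G(s)] with G(s) = 9/(s^2 + 81):
differentiating 2 times and applying the sign gives 54*(s^2 - 27)/(s^2 + 81)^3.

54*(s^2 - 27)/(s^2 + 81)^3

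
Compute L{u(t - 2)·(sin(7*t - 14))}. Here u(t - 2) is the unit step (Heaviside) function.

By the second shifting theorem, L{u(t - c)·g(t - c)} = e^(-cs)·H(s) with c = 2 and H(s) = L{g(t)}.
L{sin(7t)} = 7/(s^2 + 49).

7*exp(-2*s)/(s^2 + 49)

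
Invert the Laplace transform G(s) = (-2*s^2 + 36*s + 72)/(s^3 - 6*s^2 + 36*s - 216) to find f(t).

Factor the denominator: s^3 - 6*s^2 + 36*s - 216 = (s - 6)*(s^2 + 36).
Partial fraction decomposition gives [3/(s - 6)] + [-5*s/(s^2 + 36)] + [6/(s^2 + 36)].
Invert each term: 3/(s - 6) ↔ 3e^(6t); -5·s/(s^2 + 36) ↔ -5cos(6t); 1·6/(s^2 + 36) ↔ sin(6t).

f(t) = 3*exp(6*t) + sin(6*t) - 5*cos(6*t)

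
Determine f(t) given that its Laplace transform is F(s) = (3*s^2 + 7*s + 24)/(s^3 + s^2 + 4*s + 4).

Factor the denominator: s^3 + s^2 + 4*s + 4 = (s + 1)*(s^2 + 4).
Partial fraction decomposition gives [4/(s + 1)] + [-s/(s^2 + 4)] + [8/(s^2 + 4)].
Invert each term: 4/(s + 1) ↔ 4e^(-t); -1·s/(s^2 + 4) ↔ -cos(2t); 4·2/(s^2 + 4) ↔ 4sin(2t).

f(t) = 4*sin(2*t) - cos(2*t) + 4*exp(-t)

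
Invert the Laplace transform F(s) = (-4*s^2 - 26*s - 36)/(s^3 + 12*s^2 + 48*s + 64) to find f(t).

Factor the denominator: s^3 + 12*s^2 + 48*s + 64 = (s + 4)^3.
Partial fraction decomposition gives [-4/(s + 4)] + [6/(s + 4)^2] + [4/(s + 4)^3].
Invert each term: -4/(s + 4) ↔ -4e^(-4t); 6/(s + 4)^2 ↔ 6t·e^(-4t); 4/(s + 4)^3 ↔ (2)t^2·e^(-4t).

f(t) = 2*t^2*exp(-4*t) + 6*t*exp(-4*t) - 4*exp(-4*t)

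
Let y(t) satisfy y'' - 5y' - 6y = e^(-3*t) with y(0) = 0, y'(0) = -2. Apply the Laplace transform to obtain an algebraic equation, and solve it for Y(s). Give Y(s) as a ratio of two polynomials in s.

Y(s) = (-2*s - 5)/(s^3 - 2*s^2 - 21*s - 18)

Laplace-transform each side.
The derivative rules (L{y''} = s^2 Y - s·y(0) - y'(0) and L{y'} = sY - y(0), with y(0) = 0, y'(0) = -2) turn the left side into (s^2 - 5*s - 6)Y - (-2).
The right side is L{e^(-3*t)} = 1/(s + 3).
So (s^2 - 5*s - 6)Y = 1/(s + 3) + (-2).
Solve for Y(s) and write it as one ratio of polynomials.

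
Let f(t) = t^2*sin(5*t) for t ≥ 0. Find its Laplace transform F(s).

L{sin(5t)} = 5/(s^2 + 25).
Then apply L{t^2·g(t)} = (-1)^2 d^2/ds^2[G(s)] with G(s) = 5/(s^2 + 25):
differentiating 2 times and applying the sign gives 10*(3*s^2 - 25)/(s^2 + 25)^3.

F(s) = 10*(3*s^2 - 25)/(s^2 + 25)^3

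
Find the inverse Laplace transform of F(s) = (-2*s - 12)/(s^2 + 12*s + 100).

-2*exp(-6*t)*cos(8*t)

Rewrite the denominator: s^2 + 12*s + 100 = (s + 6)^2 + 64.
The form in (s + 6) signals a first-shifting-theorem factor e^(-6t).
Since L{cos(8t)} = s/(s^2 + 64), the inverse is exp(-6*t)*cos(8*t), scaled by -2.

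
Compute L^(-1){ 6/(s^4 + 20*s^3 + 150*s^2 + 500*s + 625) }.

t^3*exp(-5*t)

Rewrite the denominator: s^4 + 20*s^3 + 150*s^2 + 500*s + 625 = (s + 5)^4.
The form in (s + 5) signals a first-shifting-theorem factor e^(-5t).
Since L{t^3} = 3!/s^4 = 6/s^4, the inverse is t^3*exp(-5*t).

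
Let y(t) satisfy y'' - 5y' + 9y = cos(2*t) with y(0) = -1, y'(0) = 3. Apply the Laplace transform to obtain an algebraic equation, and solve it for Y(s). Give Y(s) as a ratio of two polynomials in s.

Transform both sides with L{·}.
The derivative rules (L{y''} = s^2 Y - s·y(0) - y'(0) and L{y'} = sY - y(0), with y(0) = -1, y'(0) = 3) turn the left side into (s^2 - 5*s + 9)Y - (-s + 8).
The right side is L{cos(2*t)} = s/(s^2 + 4).
So (s^2 - 5*s + 9)Y = s/(s^2 + 4) + (-s + 8).
Isolate Y and clear denominators.

Y(s) = (-s^3 + 8*s^2 - 3*s + 32)/(s^4 - 5*s^3 + 13*s^2 - 20*s + 36)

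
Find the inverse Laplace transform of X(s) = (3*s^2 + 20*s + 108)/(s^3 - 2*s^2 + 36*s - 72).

Factor the denominator: s^3 - 2*s^2 + 36*s - 72 = (s - 2)*(s^2 + 36).
Partial fraction decomposition gives [4/(s - 2)] + [-s/(s^2 + 36)] + [18/(s^2 + 36)].
Invert each term: 4/(s - 2) ↔ 4e^(2t); -1·s/(s^2 + 36) ↔ -cos(6t); 3·6/(s^2 + 36) ↔ 3sin(6t).

4*exp(2*t) + 3*sin(6*t) - cos(6*t)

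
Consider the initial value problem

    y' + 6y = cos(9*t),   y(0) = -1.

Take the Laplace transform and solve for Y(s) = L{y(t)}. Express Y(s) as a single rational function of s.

Y(s) = (-s^2 + s - 81)/(s^3 + 6*s^2 + 81*s + 486)

Take the Laplace transform of both sides.
With L{y'} = sY - y(0) = sY - (-1): the LHS transforms to (s + 6)Y - (-1).
The right side is L{cos(9*t)} = s/(s^2 + 81).
So (s + 6)Y = s/(s^2 + 81) + (-1).
Isolate Y and clear denominators.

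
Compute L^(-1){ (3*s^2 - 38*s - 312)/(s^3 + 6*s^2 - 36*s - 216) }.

Factor the denominator: s^3 + 6*s^2 - 36*s - 216 = (s - 6)*(s + 6)^2.
Partial fraction decomposition gives [6/(s + 6)] + [-2/(s + 6)^2] + [-3/(s - 6)].
Invert each term: 6/(s + 6) ↔ 6e^(-6t); -2/(s + 6)^2 ↔ -2t·e^(-6t); -3/(s - 6) ↔ -3e^(6t).

-2*t*exp(-6*t) - 3*exp(6*t) + 6*exp(-6*t)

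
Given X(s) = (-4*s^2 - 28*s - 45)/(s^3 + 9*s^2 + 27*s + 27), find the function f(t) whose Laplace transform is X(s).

Factor the denominator: s^3 + 9*s^2 + 27*s + 27 = (s + 3)^3.
Partial fraction decomposition gives [-4/(s + 3)] + [-4/(s + 3)^2] + [3/(s + 3)^3].
Invert each term: -4/(s + 3) ↔ -4e^(-3t); -4/(s + 3)^2 ↔ -4t·e^(-3t); 3/(s + 3)^3 ↔ (3/2)t^2·e^(-3t).

f(t) = 3*t^2*exp(-3*t)/2 - 4*t*exp(-3*t) - 4*exp(-3*t)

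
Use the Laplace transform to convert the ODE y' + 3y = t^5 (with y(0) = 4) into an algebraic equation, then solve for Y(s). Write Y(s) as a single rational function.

Y(s) = (4*s^6 + 120)/(s^7 + 3*s^6)

Apply the Laplace transform to the equation.
The derivative rules (L{y'} = sY - y(0) = sY - 4) turn the left side into (s + 3)Y - (4).
The right side is L{t^5} = 120/s^6.
So (s + 3)Y = 120/s^6 + (4).
Divide through and combine into a single rational function.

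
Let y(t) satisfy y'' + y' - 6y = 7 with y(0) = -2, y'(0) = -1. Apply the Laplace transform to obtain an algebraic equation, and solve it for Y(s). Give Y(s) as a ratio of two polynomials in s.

Take the Laplace transform of both sides.
The derivative rules (L{y''} = s^2 Y - s·y(0) - y'(0) and L{y'} = sY - y(0), with y(0) = -2, y'(0) = -1) turn the left side into (s^2 + s - 6)Y - (-2*s - 3).
The right side is L{7} = 7/s.
So (s^2 + s - 6)Y = 7/s + (-2*s - 3).
Divide through and combine into a single rational function.

Y(s) = (-2*s^2 - 3*s + 7)/(s^3 + s^2 - 6*s)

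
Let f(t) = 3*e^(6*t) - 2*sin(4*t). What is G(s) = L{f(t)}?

The transform is linear, so treat each term independently.
(-2)·[L{sin(4t)} = 4/(s^2 + 16)]; (3)·[L{e^(6t)} = 1/(s - 6)].

G(s) = -8/(s^2 + 16) + 3/(s - 6)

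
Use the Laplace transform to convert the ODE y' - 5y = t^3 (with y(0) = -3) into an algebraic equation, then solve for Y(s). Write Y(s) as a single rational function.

Y(s) = (-3*s^4 + 6)/(s^5 - 5*s^4)

Laplace-transform each side.
With L{y'} = sY - y(0) = sY - (-3): the LHS transforms to (s - 5)Y - (-3).
The right side is L{t^3} = 6/s^4.
So (s - 5)Y = 6/s^4 + (-3).
Isolate Y and clear denominators.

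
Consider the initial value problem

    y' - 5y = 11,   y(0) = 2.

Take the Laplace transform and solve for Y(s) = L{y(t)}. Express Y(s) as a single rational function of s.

Take the Laplace transform of both sides.
The derivative rules (L{y'} = sY - y(0) = sY - 2) turn the left side into (s - 5)Y - (2).
The right side is L{11} = 11/s.
So (s - 5)Y = 11/s + (2).
Solve for Y(s) and write it as one ratio of polynomials.

Y(s) = (2*s + 11)/(s^2 - 5*s)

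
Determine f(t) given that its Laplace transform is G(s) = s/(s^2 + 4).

Since L{cos(2t)} = s/(s^2 + 4), the inverse is cos(2*t).

f(t) = cos(2*t)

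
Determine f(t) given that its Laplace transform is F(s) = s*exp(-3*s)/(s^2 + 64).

f(t) = Heaviside(t - 3)*(cos(8*t - 24))

The factor e^(-3s) signals a time shift by c = 3 (second shifting theorem).
L{cos(8t)} = s/(s^2 + 64), so L^-1{s/(s^2 + 64)} = cos(8*t).
Hence the inverse is u(t - 3) times that function evaluated at t - 3.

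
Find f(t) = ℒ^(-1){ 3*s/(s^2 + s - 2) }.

f(t) = exp(t) + 2*exp(-2*t)

Factor the denominator: s^2 + s - 2 = (s - 1)*(s + 2).
Partial fraction decomposition gives [1/(s - 1)] + [2/(s + 2)].
Invert each term: 1/(s - 1) ↔ e^(t); 2/(s + 2) ↔ 2e^(-2t).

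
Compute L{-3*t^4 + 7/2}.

The transform is linear, so treat each term independently.
L{7/2} = (7/2)/s; (-3)·[L{t^4} = 4!/s^5 = 24/s^5].

7/(2*s) - 72/s^5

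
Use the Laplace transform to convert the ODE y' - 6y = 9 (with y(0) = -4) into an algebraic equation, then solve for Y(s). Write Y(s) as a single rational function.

Y(s) = (-4*s + 9)/(s^2 - 6*s)

Apply the Laplace transform to the equation.
Using L{y'} = sY - y(0) = sY - (-4), the left side becomes (s - 6)Y - (-4).
The right side is L{9} = 9/s.
So (s - 6)Y = 9/s + (-4).
Isolate Y and clear denominators.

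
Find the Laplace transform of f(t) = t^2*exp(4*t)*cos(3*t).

L{cos(3t)} = s/(s^2 + 9).
Multiplying by e^(4t) shifts s → s - 4, so L{exp(4*t)*cos(3*t)} = (s - 4)/((s - 4)^2 + 9).
Then apply L{t^2·g(t)} = (-1)^2 d^2/ds^2[G(s)] with G(s) = (s - 4)/((s - 4)^2 + 9):
differentiating 2 times and applying the sign gives 2*(s - 4)*(s^2 - 8*s - 11)/(s^2 - 8*s + 25)^3.

2*(s - 4)*(s^2 - 8*s - 11)/(s^2 - 8*s + 25)^3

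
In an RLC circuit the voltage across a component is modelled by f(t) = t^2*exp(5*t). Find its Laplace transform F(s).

L{e^(5t)} = 1/(s - 5).
Then apply L{t^2·g(t)} = (-1)^2 d^2/ds^2[G(s)] with G(s) = 1/(s - 5):
differentiating 2 times and applying the sign gives 2/(s - 5)^3.

F(s) = 2/(s - 5)^3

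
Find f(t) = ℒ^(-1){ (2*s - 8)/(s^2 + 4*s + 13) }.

Complete the square in the denominator: s^2 + 4*s + 13 = (s + 2)^2 + 3^2.
Split the numerator to match: 2*s - 8 = 2·(s + 2) - 4·3.
Invert each term: 2·(s + 2)/((s + 2)^2 + 9) ↔ 2e^(-2t)cos(3t); -4·3/((s + 2)^2 + 9) ↔ -4e^(-2t)sin(3t).

f(t) = -4*exp(-2*t)*sin(3*t) + 2*exp(-2*t)*cos(3*t)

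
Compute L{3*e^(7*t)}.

3/(s - 7)

L{3} = 3/s.
By the first shifting theorem, multiplying by e^(7t) replaces s with s - 7.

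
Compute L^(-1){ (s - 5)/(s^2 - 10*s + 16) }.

exp(5*t)*cosh(3*t)

Rewrite the denominator: s^2 - 10*s + 16 = (s - 5)^2 - 9.
The form in (s - 5) signals a first-shifting-theorem factor e^(5t).
Since L{cosh(3t)} = s/(s^2 - 9), the inverse is e^(5*t)*cosh(3*t).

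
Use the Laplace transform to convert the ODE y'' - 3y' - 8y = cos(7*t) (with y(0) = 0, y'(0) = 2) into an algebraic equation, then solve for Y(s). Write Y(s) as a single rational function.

Y(s) = (2*s^2 + s + 98)/(s^4 - 3*s^3 + 41*s^2 - 147*s - 392)

Laplace-transform each side.
Using L{y''} = s^2 Y - s·y(0) - y'(0) and L{y'} = sY - y(0), with y(0) = 0, y'(0) = 2, the left side becomes (s^2 - 3*s - 8)Y - (2).
The right side is L{cos(7*t)} = s/(s^2 + 49).
So (s^2 - 3*s - 8)Y = s/(s^2 + 49) + (2).
Solve for Y(s) and write it as one ratio of polynomials.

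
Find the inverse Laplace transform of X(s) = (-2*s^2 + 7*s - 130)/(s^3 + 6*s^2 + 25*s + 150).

Factor the denominator: s^3 + 6*s^2 + 25*s + 150 = (s + 6)*(s^2 + 25).
Partial fraction decomposition gives [-4/(s + 6)] + [2*s/(s^2 + 25)] + [-5/(s^2 + 25)].
Invert each term: -4/(s + 6) ↔ -4e^(-6t); 2·s/(s^2 + 25) ↔ 2cos(5t); -1·5/(s^2 + 25) ↔ -sin(5t).

-sin(5*t) + 2*cos(5*t) - 4*exp(-6*t)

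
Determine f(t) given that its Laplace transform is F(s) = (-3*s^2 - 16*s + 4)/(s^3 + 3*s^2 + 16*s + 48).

Factor the denominator: s^3 + 3*s^2 + 16*s + 48 = (s + 3)*(s^2 + 16).
Partial fraction decomposition gives [1/(s + 3)] + [-4*s/(s^2 + 16)] + [-4/(s^2 + 16)].
Invert each term: 1/(s + 3) ↔ e^(-3t); -4·s/(s^2 + 16) ↔ -4cos(4t); -1·4/(s^2 + 16) ↔ -sin(4t).

f(t) = -sin(4*t) - 4*cos(4*t) + exp(-3*t)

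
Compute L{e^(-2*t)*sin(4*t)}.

L{sin(4t)} = 4/(s^2 + 16).
By the first shifting theorem, multiplying by e^(-2t) replaces s with s + 2.

4/((s + 2)^2 + 16)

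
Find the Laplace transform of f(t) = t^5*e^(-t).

120/(s + 1)^6

L{t^5} = 5!/s^6 = 120/s^6.
By the first shifting theorem, multiplying by e^(-t) replaces s with s + 1.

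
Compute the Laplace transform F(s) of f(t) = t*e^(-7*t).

L{t} = 1!/s^2 = 1/s^2.
By the first shifting theorem, multiplying by e^(-7t) replaces s with s + 7.

F(s) = (s + 7)^(-2)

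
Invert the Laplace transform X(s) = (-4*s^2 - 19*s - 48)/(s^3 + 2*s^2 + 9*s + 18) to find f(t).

f(t) = -5*sin(3*t) - 2*cos(3*t) - 2*exp(-2*t)

Factor the denominator: s^3 + 2*s^2 + 9*s + 18 = (s + 2)*(s^2 + 9).
Partial fraction decomposition gives [-2/(s + 2)] + [-2*s/(s^2 + 9)] + [-15/(s^2 + 9)].
Invert each term: -2/(s + 2) ↔ -2e^(-2t); -2·s/(s^2 + 9) ↔ -2cos(3t); -5·3/(s^2 + 9) ↔ -5sin(3t).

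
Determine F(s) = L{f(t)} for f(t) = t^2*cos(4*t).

F(s) = 2*s*(s^2 - 48)/(s^2 + 16)^3

L{cos(4t)} = s/(s^2 + 16).
Then apply L{t^2·g(t)} = (-1)^2 d^2/ds^2[G(s)] with G(s) = s/(s^2 + 16):
differentiating 2 times and applying the sign gives 2*s*(s^2 - 48)/(s^2 + 16)^3.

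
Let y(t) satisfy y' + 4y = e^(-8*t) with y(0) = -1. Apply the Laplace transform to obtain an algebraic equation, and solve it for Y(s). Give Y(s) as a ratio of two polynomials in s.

Apply the Laplace transform to the equation.
The derivative rules (L{y'} = sY - y(0) = sY - (-1)) turn the left side into (s + 4)Y - (-1).
The right side is L{e^(-8*t)} = 1/(s + 8).
So (s + 4)Y = 1/(s + 8) + (-1).
Divide through and combine into a single rational function.

Y(s) = (-s - 7)/(s^2 + 12*s + 32)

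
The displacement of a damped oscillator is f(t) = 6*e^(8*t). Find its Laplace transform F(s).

L{6} = 6/s.
By the first shifting theorem, multiplying by e^(8t) replaces s with s - 8.

F(s) = 6/(s - 8)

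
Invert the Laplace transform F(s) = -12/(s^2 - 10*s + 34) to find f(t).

f(t) = -4*exp(5*t)*sin(3*t)

Rewrite the denominator: s^2 - 10*s + 34 = (s - 5)^2 + 9.
The form in (s - 5) signals a first-shifting-theorem factor e^(5t).
Since L{sin(3t)} = 3/(s^2 + 9), the inverse is e^(5*t)*sin(3*t), scaled by -4.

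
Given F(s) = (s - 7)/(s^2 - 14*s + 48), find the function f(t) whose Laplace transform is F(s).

f(t) = exp(7*t)*cosh(t)

Rewrite the denominator: s^2 - 14*s + 48 = (s - 7)^2 - 1.
The form in (s - 7) signals a first-shifting-theorem factor e^(7t).
Since L{cosh(t)} = s/(s^2 - 1), the inverse is e^(7*t)*cosh(t).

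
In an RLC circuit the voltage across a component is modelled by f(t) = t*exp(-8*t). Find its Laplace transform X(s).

X(s) = (s + 8)^(-2)

L{e^(-8t)} = 1/(s + 8).
Then apply L{t·g(t)} = -d/ds[G(s)] with G(s) = 1/(s + 8):
differentiating 1 time and applying the sign gives (s + 8)^(-2).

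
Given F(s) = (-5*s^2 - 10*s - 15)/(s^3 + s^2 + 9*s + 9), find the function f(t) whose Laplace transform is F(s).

f(t) = -2*sin(3*t) - 4*cos(3*t) - exp(-t)

Factor the denominator: s^3 + s^2 + 9*s + 9 = (s + 1)*(s^2 + 9).
Partial fraction decomposition gives [-1/(s + 1)] + [-4*s/(s^2 + 9)] + [-6/(s^2 + 9)].
Invert each term: -1/(s + 1) ↔ -e^(-t); -4·s/(s^2 + 9) ↔ -4cos(3t); -2·3/(s^2 + 9) ↔ -2sin(3t).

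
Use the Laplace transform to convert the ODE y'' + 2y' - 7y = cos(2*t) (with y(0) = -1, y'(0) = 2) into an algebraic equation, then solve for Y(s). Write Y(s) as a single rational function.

Apply the Laplace transform to the equation.
Using L{y''} = s^2 Y - s·y(0) - y'(0) and L{y'} = sY - y(0), with y(0) = -1, y'(0) = 2, the left side becomes (s^2 + 2*s - 7)Y - (-s).
The right side is L{cos(2*t)} = s/(s^2 + 4).
So (s^2 + 2*s - 7)Y = s/(s^2 + 4) + (-s).
Solve for Y(s) and write it as one ratio of polynomials.

Y(s) = (-s^3 - 3*s)/(s^4 + 2*s^3 - 3*s^2 + 8*s - 28)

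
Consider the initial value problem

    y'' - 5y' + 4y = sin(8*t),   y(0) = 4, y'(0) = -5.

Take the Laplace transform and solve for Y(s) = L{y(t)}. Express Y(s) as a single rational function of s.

Y(s) = (4*s^3 - 25*s^2 + 256*s - 1592)/(s^4 - 5*s^3 + 68*s^2 - 320*s + 256)

Take the Laplace transform of both sides.
With L{y''} = s^2 Y - s·y(0) - y'(0) and L{y'} = sY - y(0), with y(0) = 4, y'(0) = -5: the LHS transforms to (s^2 - 5*s + 4)Y - (4*s - 25).
The right side is L{sin(8*t)} = 8/(s^2 + 64).
So (s^2 - 5*s + 4)Y = 8/(s^2 + 64) + (4*s - 25).
Solve for Y(s) and write it as one ratio of polynomials.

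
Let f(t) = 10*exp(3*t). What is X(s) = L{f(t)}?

L{10} = 10/s.
By the first shifting theorem, multiplying by e^(3t) replaces s with s - 3.

X(s) = 10/(s - 3)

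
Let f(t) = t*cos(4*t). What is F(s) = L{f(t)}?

L{cos(4t)} = s/(s^2 + 16).
Then apply L{t·g(t)} = -d/ds[G(s)] with G(s) = s/(s^2 + 16):
differentiating 1 time and applying the sign gives (s - 4)*(s + 4)/(s^2 + 16)^2.

F(s) = (s - 4)*(s + 4)/(s^2 + 16)^2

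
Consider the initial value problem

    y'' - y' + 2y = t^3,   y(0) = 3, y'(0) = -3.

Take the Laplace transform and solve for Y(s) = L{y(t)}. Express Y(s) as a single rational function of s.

Transform both sides with L{·}.
Using L{y''} = s^2 Y - s·y(0) - y'(0) and L{y'} = sY - y(0), with y(0) = 3, y'(0) = -3, the left side becomes (s^2 - s + 2)Y - (3*s - 6).
The right side is L{t^3} = 6/s^4.
So (s^2 - s + 2)Y = 6/s^4 + (3*s - 6).
Isolate Y and clear denominators.

Y(s) = (3*s^5 - 6*s^4 + 6)/(s^6 - s^5 + 2*s^4)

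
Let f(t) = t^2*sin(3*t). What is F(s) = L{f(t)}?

L{sin(3t)} = 3/(s^2 + 9).
Then apply L{t^2·g(t)} = (-1)^2 d^2/ds^2[G(s)] with G(s) = 3/(s^2 + 9):
differentiating 2 times and applying the sign gives 18*(s^2 - 3)/(s^2 + 9)^3.

F(s) = 18*(s^2 - 3)/(s^2 + 9)^3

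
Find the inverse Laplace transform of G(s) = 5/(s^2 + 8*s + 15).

5*exp(-4*t)*sinh(t)

Rewrite the denominator: s^2 + 8*s + 15 = (s + 4)^2 - 1.
The form in (s + 4) signals a first-shifting-theorem factor e^(-4t).
Since L{sinh(t)} = 1/(s^2 - 1), the inverse is e^(-4*t)*sinh(t), scaled by 5.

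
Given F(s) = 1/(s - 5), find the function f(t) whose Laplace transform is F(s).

f(t) = exp(5*t)

Since L{e^(5t)} = 1/(s - 5), the inverse is e^(5*t).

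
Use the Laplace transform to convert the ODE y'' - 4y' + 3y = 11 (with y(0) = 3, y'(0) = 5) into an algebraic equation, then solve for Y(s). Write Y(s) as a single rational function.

Take the Laplace transform of both sides.
The derivative rules (L{y''} = s^2 Y - s·y(0) - y'(0) and L{y'} = sY - y(0), with y(0) = 3, y'(0) = 5) turn the left side into (s^2 - 4*s + 3)Y - (3*s - 7).
The right side is L{11} = 11/s.
So (s^2 - 4*s + 3)Y = 11/s + (3*s - 7).
Isolate Y and clear denominators.

Y(s) = (3*s^2 - 7*s + 11)/(s^3 - 4*s^2 + 3*s)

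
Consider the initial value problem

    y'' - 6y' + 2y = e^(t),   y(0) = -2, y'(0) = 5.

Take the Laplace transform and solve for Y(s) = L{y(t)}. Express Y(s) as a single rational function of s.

Y(s) = (-2*s^2 + 19*s - 16)/(s^3 - 7*s^2 + 8*s - 2)

Laplace-transform each side.
The derivative rules (L{y''} = s^2 Y - s·y(0) - y'(0) and L{y'} = sY - y(0), with y(0) = -2, y'(0) = 5) turn the left side into (s^2 - 6*s + 2)Y - (-2*s + 17).
The right side is L{e^(t)} = 1/(s - 1).
So (s^2 - 6*s + 2)Y = 1/(s - 1) + (-2*s + 17).
Isolate Y and clear denominators.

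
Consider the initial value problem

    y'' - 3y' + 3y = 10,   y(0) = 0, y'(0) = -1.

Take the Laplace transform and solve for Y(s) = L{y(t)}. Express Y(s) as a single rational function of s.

Y(s) = (-s + 10)/(s^3 - 3*s^2 + 3*s)

Take the Laplace transform of both sides.
With L{y''} = s^2 Y - s·y(0) - y'(0) and L{y'} = sY - y(0), with y(0) = 0, y'(0) = -1: the LHS transforms to (s^2 - 3*s + 3)Y - (-1).
The right side is L{10} = 10/s.
So (s^2 - 3*s + 3)Y = 10/s + (-1).
Divide through and combine into a single rational function.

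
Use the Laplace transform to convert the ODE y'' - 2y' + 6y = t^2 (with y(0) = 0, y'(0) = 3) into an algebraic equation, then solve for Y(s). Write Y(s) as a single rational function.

Take the Laplace transform of both sides.
Using L{y''} = s^2 Y - s·y(0) - y'(0) and L{y'} = sY - y(0), with y(0) = 0, y'(0) = 3, the left side becomes (s^2 - 2*s + 6)Y - (3).
The right side is L{t^2} = 2/s^3.
So (s^2 - 2*s + 6)Y = 2/s^3 + (3).
Divide through and combine into a single rational function.

Y(s) = (3*s^3 + 2)/(s^5 - 2*s^4 + 6*s^3)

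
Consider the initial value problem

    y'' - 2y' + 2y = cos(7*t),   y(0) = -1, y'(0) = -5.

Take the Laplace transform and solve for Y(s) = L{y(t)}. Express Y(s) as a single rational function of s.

Take the Laplace transform of both sides.
With L{y''} = s^2 Y - s·y(0) - y'(0) and L{y'} = sY - y(0), with y(0) = -1, y'(0) = -5: the LHS transforms to (s^2 - 2*s + 2)Y - (-s - 3).
The right side is L{cos(7*t)} = s/(s^2 + 49).
So (s^2 - 2*s + 2)Y = s/(s^2 + 49) + (-s - 3).
Divide through and combine into a single rational function.

Y(s) = (-s^3 - 3*s^2 - 48*s - 147)/(s^4 - 2*s^3 + 51*s^2 - 98*s + 98)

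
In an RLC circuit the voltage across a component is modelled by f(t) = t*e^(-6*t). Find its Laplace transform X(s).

L{e^(-6t)} = 1/(s + 6).
Then apply L{t·g(t)} = -d/ds[G(s)] with G(s) = 1/(s + 6):
differentiating 1 time and applying the sign gives (s + 6)^(-2).

X(s) = (s + 6)^(-2)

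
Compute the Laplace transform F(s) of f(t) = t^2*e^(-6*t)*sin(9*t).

L{sin(9t)} = 9/(s^2 + 81).
Multiplying by e^(-6t) shifts s → s + 6, so L{e^(-6*t)*sin(9*t)} = 9/((s + 6)^2 + 81).
Then apply L{t^2·g(t)} = (-1)^2 d^2/ds^2[G(s)] with G(s) = 9/((s + 6)^2 + 81):
differentiating 2 times and applying the sign gives 54*(s^2 + 12*s + 9)/(s^2 + 12*s + 117)^3.

F(s) = 54*(s^2 + 12*s + 9)/(s^2 + 12*s + 117)^3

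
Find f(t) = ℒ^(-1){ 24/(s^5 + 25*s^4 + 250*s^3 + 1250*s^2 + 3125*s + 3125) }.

f(t) = t^4*exp(-5*t)

Rewrite the denominator: s^5 + 25*s^4 + 250*s^3 + 1250*s^2 + 3125*s + 3125 = (s + 5)^5.
The form in (s + 5) signals a first-shifting-theorem factor e^(-5t).
Since L{t^4} = 4!/s^5 = 24/s^5, the inverse is t^4*e^(-5*t).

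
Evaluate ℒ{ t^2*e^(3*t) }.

L{e^(3t)} = 1/(s - 3).
Then apply L{t^2·g(t)} = (-1)^2 d^2/ds^2[H(s)] with H(s) = 1/(s - 3):
differentiating 2 times and applying the sign gives 2/(s - 3)^3.

2/(s - 3)^3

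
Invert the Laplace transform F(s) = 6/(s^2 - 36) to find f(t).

Since L{sinh(6t)} = 6/(s^2 - 36), the inverse is sinh(6*t).

f(t) = sinh(6*t)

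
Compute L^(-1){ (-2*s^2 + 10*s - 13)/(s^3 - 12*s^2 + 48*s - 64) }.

Factor the denominator: s^3 - 12*s^2 + 48*s - 64 = (s - 4)^3.
Partial fraction decomposition gives [-2/(s - 4)] + [-6/(s - 4)^2] + [-5/(s - 4)^3].
Invert each term: -2/(s - 4) ↔ -2e^(4t); -6/(s - 4)^2 ↔ -6t·e^(4t); -5/(s - 4)^3 ↔ (-5/2)t^2·e^(4t).

-5*t^2*exp(4*t)/2 - 6*t*exp(4*t) - 2*exp(4*t)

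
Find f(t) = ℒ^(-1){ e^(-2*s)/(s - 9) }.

f(t) = Heaviside(t - 2)*(exp(9*t - 18))

The factor e^(-2s) signals a time shift by c = 2 (second shifting theorem).
L{e^(9t)} = 1/(s - 9), so L^-1{1/(s - 9)} = e^(9*t).
Hence the inverse is u(t - 2) times that function evaluated at t - 2.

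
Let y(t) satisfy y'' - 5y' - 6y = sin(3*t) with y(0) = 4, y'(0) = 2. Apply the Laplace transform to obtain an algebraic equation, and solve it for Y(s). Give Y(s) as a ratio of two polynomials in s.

Y(s) = (4*s^3 - 18*s^2 + 36*s - 159)/(s^4 - 5*s^3 + 3*s^2 - 45*s - 54)

Laplace-transform each side.
Using L{y''} = s^2 Y - s·y(0) - y'(0) and L{y'} = sY - y(0), with y(0) = 4, y'(0) = 2, the left side becomes (s^2 - 5*s - 6)Y - (4*s - 18).
The right side is L{sin(3*t)} = 3/(s^2 + 9).
So (s^2 - 5*s - 6)Y = 3/(s^2 + 9) + (4*s - 18).
Divide through and combine into a single rational function.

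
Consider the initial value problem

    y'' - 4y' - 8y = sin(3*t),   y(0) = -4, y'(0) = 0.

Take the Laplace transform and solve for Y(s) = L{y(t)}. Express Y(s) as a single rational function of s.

Y(s) = (-4*s^3 + 16*s^2 - 36*s + 147)/(s^4 - 4*s^3 + s^2 - 36*s - 72)

Transform both sides with L{·}.
With L{y''} = s^2 Y - s·y(0) - y'(0) and L{y'} = sY - y(0), with y(0) = -4, y'(0) = 0: the LHS transforms to (s^2 - 4*s - 8)Y - (-4*s + 16).
The right side is L{sin(3*t)} = 3/(s^2 + 9).
So (s^2 - 4*s - 8)Y = 3/(s^2 + 9) + (-4*s + 16).
Solve for Y(s) and write it as one ratio of polynomials.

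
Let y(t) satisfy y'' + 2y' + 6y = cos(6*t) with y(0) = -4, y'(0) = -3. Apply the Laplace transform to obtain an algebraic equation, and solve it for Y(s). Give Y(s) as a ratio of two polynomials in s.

Y(s) = (-4*s^3 - 11*s^2 - 143*s - 396)/(s^4 + 2*s^3 + 42*s^2 + 72*s + 216)

Laplace-transform each side.
Using L{y''} = s^2 Y - s·y(0) - y'(0) and L{y'} = sY - y(0), with y(0) = -4, y'(0) = -3, the left side becomes (s^2 + 2*s + 6)Y - (-4*s - 11).
The right side is L{cos(6*t)} = s/(s^2 + 36).
So (s^2 + 2*s + 6)Y = s/(s^2 + 36) + (-4*s - 11).
Isolate Y and clear denominators.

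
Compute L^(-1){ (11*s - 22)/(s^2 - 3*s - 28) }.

Factor the denominator: s^2 - 3*s - 28 = (s - 7)*(s + 4).
Partial fraction decomposition gives [6/(s + 4)] + [5/(s - 7)].
Invert each term: 6/(s + 4) ↔ 6e^(-4t); 5/(s - 7) ↔ 5e^(7t).

5*exp(7*t) + 6*exp(-4*t)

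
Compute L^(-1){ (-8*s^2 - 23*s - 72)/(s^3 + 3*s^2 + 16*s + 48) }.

Factor the denominator: s^3 + 3*s^2 + 16*s + 48 = (s + 3)*(s^2 + 16).
Partial fraction decomposition gives [-3/(s + 3)] + [-5*s/(s^2 + 16)] + [-8/(s^2 + 16)].
Invert each term: -3/(s + 3) ↔ -3e^(-3t); -5·s/(s^2 + 16) ↔ -5cos(4t); -2·4/(s^2 + 16) ↔ -2sin(4t).

-2*sin(4*t) - 5*cos(4*t) - 3*exp(-3*t)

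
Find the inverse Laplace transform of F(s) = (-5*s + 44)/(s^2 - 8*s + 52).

4*exp(4*t)*sin(6*t) - 5*exp(4*t)*cos(6*t)

Complete the square in the denominator: s^2 - 8*s + 52 = (s - 4)^2 + 6^2.
Split the numerator to match: -5*s + 44 = -5·(s - 4) + 4·6.
Invert each term: -5·(s - 4)/((s - 4)^2 + 36) ↔ -5e^(4t)cos(6t); 4·6/((s - 4)^2 + 36) ↔ 4e^(4t)sin(6t).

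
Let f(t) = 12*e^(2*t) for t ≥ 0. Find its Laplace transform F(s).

L{12} = 12/s.
By the first shifting theorem, multiplying by e^(2t) replaces s with s - 2.

F(s) = 12/(s - 2)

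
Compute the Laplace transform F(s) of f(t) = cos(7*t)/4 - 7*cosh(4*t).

By linearity of the Laplace transform, transform each term separately.
(1/4)·[L{cos(7t)} = s/(s^2 + 49)]; (-7)·[L{cosh(4t)} = s/(s^2 - 16)].

F(s) = s/(4*(s^2 + 49)) - 7*s/(s^2 - 16)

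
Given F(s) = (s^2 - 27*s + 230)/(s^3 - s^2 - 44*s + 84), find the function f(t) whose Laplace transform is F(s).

f(t) = 2*exp(6*t) - 5*exp(2*t) + 4*exp(-7*t)

Factor the denominator: s^3 - s^2 - 44*s + 84 = (s - 6)*(s - 2)*(s + 7).
Partial fraction decomposition gives [-5/(s - 2)] + [2/(s - 6)] + [4/(s + 7)].
Invert each term: -5/(s - 2) ↔ -5e^(2t); 2/(s - 6) ↔ 2e^(6t); 4/(s + 7) ↔ 4e^(-7t).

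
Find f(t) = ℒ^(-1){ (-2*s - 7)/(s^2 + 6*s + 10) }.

f(t) = -exp(-3*t)*sin(t) - 2*exp(-3*t)*cos(t)

Complete the square in the denominator: s^2 + 6*s + 10 = (s + 3)^2 + 1^2.
Split the numerator to match: -2*s - 7 = -2·(s + 3) - 1·1.
Invert each term: -2·(s + 3)/((s + 3)^2 + 1) ↔ -2e^(-3t)cos(t); -1·1/((s + 3)^2 + 1) ↔ -e^(-3t)sin(t).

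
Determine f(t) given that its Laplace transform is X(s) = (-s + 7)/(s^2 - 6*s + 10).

Complete the square in the denominator: s^2 - 6*s + 10 = (s - 3)^2 + 1^2.
Split the numerator to match: -s + 7 = -1·(s - 3) + 4·1.
Invert each term: -1·(s - 3)/((s - 3)^2 + 1) ↔ -e^(3t)cos(t); 4·1/((s - 3)^2 + 1) ↔ 4e^(3t)sin(t).

f(t) = 4*exp(3*t)*sin(t) - exp(3*t)*cos(t)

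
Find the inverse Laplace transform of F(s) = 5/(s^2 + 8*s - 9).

Rewrite the denominator: s^2 + 8*s - 9 = (s + 4)^2 - 25.
The form in (s + 4) signals a first-shifting-theorem factor e^(-4t).
Since L{sinh(5t)} = 5/(s^2 - 25), the inverse is e^(-4*t)*sinh(5*t).

exp(-4*t)*sinh(5*t)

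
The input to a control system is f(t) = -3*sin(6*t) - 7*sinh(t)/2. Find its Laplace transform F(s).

F(s) = -18/(s^2 + 36) - 7/(2*(s^2 - 1))

Apply the Laplace transform termwise.
(-3)·[L{sin(6t)} = 6/(s^2 + 36)]; (-7/2)·[L{sinh(t)} = 1/(s^2 - 1)].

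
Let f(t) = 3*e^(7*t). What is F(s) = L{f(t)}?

L{3} = 3/s.
By the first shifting theorem, multiplying by e^(7t) replaces s with s - 7.

F(s) = 3/(s - 7)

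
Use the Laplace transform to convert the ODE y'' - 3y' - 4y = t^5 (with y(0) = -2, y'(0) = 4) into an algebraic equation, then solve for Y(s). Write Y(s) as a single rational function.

Y(s) = (-2*s^7 + 10*s^6 + 120)/(s^8 - 3*s^7 - 4*s^6)

Transform both sides with L{·}.
Using L{y''} = s^2 Y - s·y(0) - y'(0) and L{y'} = sY - y(0), with y(0) = -2, y'(0) = 4, the left side becomes (s^2 - 3*s - 4)Y - (-2*s + 10).
The right side is L{t^5} = 120/s^6.
So (s^2 - 3*s - 4)Y = 120/s^6 + (-2*s + 10).
Divide through and combine into a single rational function.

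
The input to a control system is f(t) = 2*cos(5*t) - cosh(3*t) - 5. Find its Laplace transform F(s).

F(s) = 2*s/(s^2 + 25) - s/(s^2 - 9) - 5/s

The transform is linear, so treat each term independently.
(2)·[L{cos(5t)} = s/(s^2 + 25)]; L{-5} = -5/s; (-1)·[L{cosh(3t)} = s/(s^2 - 9)].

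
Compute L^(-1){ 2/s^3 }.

Since L{t^2} = 2!/s^3 = 2/s^3, the inverse is t^2.

t^2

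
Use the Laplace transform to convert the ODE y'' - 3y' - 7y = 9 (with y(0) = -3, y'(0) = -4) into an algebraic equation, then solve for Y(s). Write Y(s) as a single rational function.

Y(s) = (-3*s^2 + 5*s + 9)/(s^3 - 3*s^2 - 7*s)

Transform both sides with L{·}.
The derivative rules (L{y''} = s^2 Y - s·y(0) - y'(0) and L{y'} = sY - y(0), with y(0) = -3, y'(0) = -4) turn the left side into (s^2 - 3*s - 7)Y - (-3*s + 5).
The right side is L{9} = 9/s.
So (s^2 - 3*s - 7)Y = 9/s + (-3*s + 5).
Divide through and combine into a single rational function.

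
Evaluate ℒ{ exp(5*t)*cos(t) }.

L{cos(t)} = s/(s^2 + 1).
By the first shifting theorem, multiplying by e^(5t) replaces s with s - 5.

(s - 5)/((s - 5)^2 + 1)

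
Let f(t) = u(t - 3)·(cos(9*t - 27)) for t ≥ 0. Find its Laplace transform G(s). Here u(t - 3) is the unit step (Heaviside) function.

By the second shifting theorem, L{u(t - c)·g(t - c)} = e^(-cs)·H(s) with c = 3 and H(s) = L{g(t)}.
L{cos(9t)} = s/(s^2 + 81).

G(s) = s*exp(-3*s)/(s^2 + 81)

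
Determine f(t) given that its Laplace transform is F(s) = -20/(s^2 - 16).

f(t) = -5*sinh(4*t)

Since L{sinh(4t)} = 4/(s^2 - 16), the inverse is sinh(4*t), scaled by -5.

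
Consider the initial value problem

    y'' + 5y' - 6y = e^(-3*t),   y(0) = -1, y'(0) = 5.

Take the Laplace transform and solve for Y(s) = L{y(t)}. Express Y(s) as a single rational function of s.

Y(s) = (-s^2 - 3*s + 1)/(s^3 + 8*s^2 + 9*s - 18)

Take the Laplace transform of both sides.
Using L{y''} = s^2 Y - s·y(0) - y'(0) and L{y'} = sY - y(0), with y(0) = -1, y'(0) = 5, the left side becomes (s^2 + 5*s - 6)Y - (-s).
The right side is L{e^(-3*t)} = 1/(s + 3).
So (s^2 + 5*s - 6)Y = 1/(s + 3) + (-s).
Solve for Y(s) and write it as one ratio of polynomials.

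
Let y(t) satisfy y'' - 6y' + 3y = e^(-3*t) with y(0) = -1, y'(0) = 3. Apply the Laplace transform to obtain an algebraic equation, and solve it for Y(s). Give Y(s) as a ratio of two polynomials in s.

Apply the Laplace transform to the equation.
Using L{y''} = s^2 Y - s·y(0) - y'(0) and L{y'} = sY - y(0), with y(0) = -1, y'(0) = 3, the left side becomes (s^2 - 6*s + 3)Y - (-s + 9).
The right side is L{e^(-3*t)} = 1/(s + 3).
So (s^2 - 6*s + 3)Y = 1/(s + 3) + (-s + 9).
Divide through and combine into a single rational function.

Y(s) = (-s^2 + 6*s + 28)/(s^3 - 3*s^2 - 15*s + 9)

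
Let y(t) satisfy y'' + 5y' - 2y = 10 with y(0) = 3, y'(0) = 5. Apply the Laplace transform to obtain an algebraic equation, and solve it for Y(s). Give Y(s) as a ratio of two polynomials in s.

Y(s) = (3*s^2 + 20*s + 10)/(s^3 + 5*s^2 - 2*s)

Transform both sides with L{·}.
With L{y''} = s^2 Y - s·y(0) - y'(0) and L{y'} = sY - y(0), with y(0) = 3, y'(0) = 5: the LHS transforms to (s^2 + 5*s - 2)Y - (3*s + 20).
The right side is L{10} = 10/s.
So (s^2 + 5*s - 2)Y = 10/s + (3*s + 20).
Divide through and combine into a single rational function.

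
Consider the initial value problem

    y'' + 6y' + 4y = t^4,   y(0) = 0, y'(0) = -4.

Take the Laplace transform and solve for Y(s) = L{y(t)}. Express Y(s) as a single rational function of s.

Apply the Laplace transform to the equation.
With L{y''} = s^2 Y - s·y(0) - y'(0) and L{y'} = sY - y(0), with y(0) = 0, y'(0) = -4: the LHS transforms to (s^2 + 6*s + 4)Y - (-4).
The right side is L{t^4} = 24/s^5.
So (s^2 + 6*s + 4)Y = 24/s^5 + (-4).
Divide through and combine into a single rational function.

Y(s) = (-4*s^5 + 24)/(s^7 + 6*s^6 + 4*s^5)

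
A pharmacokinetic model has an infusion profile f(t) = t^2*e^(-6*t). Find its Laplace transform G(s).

G(s) = 2/(s + 6)^3

L{e^(-6t)} = 1/(s + 6).
Then apply L{t^2·g(t)} = (-1)^2 d^2/ds^2[H(s)] with H(s) = 1/(s + 6):
differentiating 2 times and applying the sign gives 2/(s + 6)^3.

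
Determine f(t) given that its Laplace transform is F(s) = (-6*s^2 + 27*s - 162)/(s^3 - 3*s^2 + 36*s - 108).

f(t) = -3*exp(3*t) + 3*sin(6*t) - 3*cos(6*t)

Factor the denominator: s^3 - 3*s^2 + 36*s - 108 = (s - 3)*(s^2 + 36).
Partial fraction decomposition gives [-3/(s - 3)] + [-3*s/(s^2 + 36)] + [18/(s^2 + 36)].
Invert each term: -3/(s - 3) ↔ -3e^(3t); -3·s/(s^2 + 36) ↔ -3cos(6t); 3·6/(s^2 + 36) ↔ 3sin(6t).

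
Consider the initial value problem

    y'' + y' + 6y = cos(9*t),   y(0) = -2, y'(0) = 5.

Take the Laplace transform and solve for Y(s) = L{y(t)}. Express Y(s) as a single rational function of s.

Y(s) = (-2*s^3 + 3*s^2 - 161*s + 243)/(s^4 + s^3 + 87*s^2 + 81*s + 486)

Transform both sides with L{·}.
Using L{y''} = s^2 Y - s·y(0) - y'(0) and L{y'} = sY - y(0), with y(0) = -2, y'(0) = 5, the left side becomes (s^2 + s + 6)Y - (-2*s + 3).
The right side is L{cos(9*t)} = s/(s^2 + 81).
So (s^2 + s + 6)Y = s/(s^2 + 81) + (-2*s + 3).
Isolate Y and clear denominators.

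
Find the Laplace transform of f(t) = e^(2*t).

1/(s - 2)

L{e^(2t)} = 1/(s - 2).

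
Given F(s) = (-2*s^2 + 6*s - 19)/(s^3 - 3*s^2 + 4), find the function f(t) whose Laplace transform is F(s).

f(t) = -5*t*exp(2*t) + exp(2*t) - 3*exp(-t)

Factor the denominator: s^3 - 3*s^2 + 4 = (s - 2)^2*(s + 1).
Partial fraction decomposition gives [1/(s - 2)] + [-5/(s - 2)^2] + [-3/(s + 1)].
Invert each term: 1/(s - 2) ↔ e^(2t); -5/(s - 2)^2 ↔ -5t·e^(2t); -3/(s + 1) ↔ -3e^(-t).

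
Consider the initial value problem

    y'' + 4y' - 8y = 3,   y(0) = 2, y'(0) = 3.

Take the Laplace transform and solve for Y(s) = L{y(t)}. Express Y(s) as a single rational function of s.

Take the Laplace transform of both sides.
With L{y''} = s^2 Y - s·y(0) - y'(0) and L{y'} = sY - y(0), with y(0) = 2, y'(0) = 3: the LHS transforms to (s^2 + 4*s - 8)Y - (2*s + 11).
The right side is L{3} = 3/s.
So (s^2 + 4*s - 8)Y = 3/s + (2*s + 11).
Divide through and combine into a single rational function.

Y(s) = (2*s^2 + 11*s + 3)/(s^3 + 4*s^2 - 8*s)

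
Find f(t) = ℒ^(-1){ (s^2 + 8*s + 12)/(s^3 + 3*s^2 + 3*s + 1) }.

f(t) = 5*t^2*exp(-t)/2 + 6*t*exp(-t) + exp(-t)

Factor the denominator: s^3 + 3*s^2 + 3*s + 1 = (s + 1)^3.
Partial fraction decomposition gives [1/(s + 1)] + [6/(s + 1)^2] + [5/(s + 1)^3].
Invert each term: 1/(s + 1) ↔ e^(-t); 6/(s + 1)^2 ↔ 6t·e^(-t); 5/(s + 1)^3 ↔ (5/2)t^2·e^(-t).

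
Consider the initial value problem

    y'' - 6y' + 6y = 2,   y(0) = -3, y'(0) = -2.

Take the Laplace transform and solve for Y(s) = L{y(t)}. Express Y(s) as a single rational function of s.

Y(s) = (-3*s^2 + 16*s + 2)/(s^3 - 6*s^2 + 6*s)

Laplace-transform each side.
With L{y''} = s^2 Y - s·y(0) - y'(0) and L{y'} = sY - y(0), with y(0) = -3, y'(0) = -2: the LHS transforms to (s^2 - 6*s + 6)Y - (-3*s + 16).
The right side is L{2} = 2/s.
So (s^2 - 6*s + 6)Y = 2/s + (-3*s + 16).
Isolate Y and clear denominators.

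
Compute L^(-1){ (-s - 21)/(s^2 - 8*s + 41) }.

-5*exp(4*t)*sin(5*t) - exp(4*t)*cos(5*t)

Complete the square in the denominator: s^2 - 8*s + 41 = (s - 4)^2 + 5^2.
Split the numerator to match: -s - 21 = -1·(s - 4) - 5·5.
Invert each term: -1·(s - 4)/((s - 4)^2 + 25) ↔ -e^(4t)cos(5t); -5·5/((s - 4)^2 + 25) ↔ -5e^(4t)sin(5t).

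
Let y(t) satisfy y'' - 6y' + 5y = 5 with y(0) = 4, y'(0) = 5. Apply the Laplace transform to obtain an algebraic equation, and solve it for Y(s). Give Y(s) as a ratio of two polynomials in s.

Apply the Laplace transform to the equation.
With L{y''} = s^2 Y - s·y(0) - y'(0) and L{y'} = sY - y(0), with y(0) = 4, y'(0) = 5: the LHS transforms to (s^2 - 6*s + 5)Y - (4*s - 19).
The right side is L{5} = 5/s.
So (s^2 - 6*s + 5)Y = 5/s + (4*s - 19).
Solve for Y(s) and write it as one ratio of polynomials.

Y(s) = (4*s^2 - 19*s + 5)/(s^3 - 6*s^2 + 5*s)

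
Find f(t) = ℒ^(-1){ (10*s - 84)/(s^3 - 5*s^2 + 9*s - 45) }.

Factor the denominator: s^3 - 5*s^2 + 9*s - 45 = (s - 5)*(s^2 + 9).
Partial fraction decomposition gives [-1/(s - 5)] + [s/(s^2 + 9)] + [15/(s^2 + 9)].
Invert each term: -1/(s - 5) ↔ -e^(5t); 1·s/(s^2 + 9) ↔ cos(3t); 5·3/(s^2 + 9) ↔ 5sin(3t).

f(t) = -exp(5*t) + 5*sin(3*t) + cos(3*t)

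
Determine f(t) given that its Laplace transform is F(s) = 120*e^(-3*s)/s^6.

f(t) = Heaviside(t - 3)*((t - 3)^5)

The factor e^(-3s) signals a time shift by c = 3 (second shifting theorem).
L{t^5} = 5!/s^6 = 120/s^6, so L^-1{120/s^6} = t^5.
Hence the inverse is u(t - 3) times that function evaluated at t - 3.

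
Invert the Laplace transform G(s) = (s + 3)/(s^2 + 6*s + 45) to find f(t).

Rewrite the denominator: s^2 + 6*s + 45 = (s + 3)^2 + 36.
The form in (s + 3) signals a first-shifting-theorem factor e^(-3t).
Since L{cos(6t)} = s/(s^2 + 36), the inverse is exp(-3*t)*cos(6*t).

f(t) = exp(-3*t)*cos(6*t)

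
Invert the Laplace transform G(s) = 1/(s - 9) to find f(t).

f(t) = exp(9*t)

Since L{e^(9t)} = 1/(s - 9), the inverse is e^(9*t).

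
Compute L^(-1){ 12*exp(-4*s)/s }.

Heaviside(t - 4)*(12)

The factor e^(-4s) signals a time shift by c = 4 (second shifting theorem).
L{12} = 12/s, so L^-1{12/s} = 12.
Hence the inverse is u(t - 4) times that function evaluated at t - 4.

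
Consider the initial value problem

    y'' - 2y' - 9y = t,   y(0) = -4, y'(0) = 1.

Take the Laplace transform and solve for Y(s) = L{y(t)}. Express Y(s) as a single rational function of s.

Apply the Laplace transform to the equation.
Using L{y''} = s^2 Y - s·y(0) - y'(0) and L{y'} = sY - y(0), with y(0) = -4, y'(0) = 1, the left side becomes (s^2 - 2*s - 9)Y - (-4*s + 9).
The right side is L{t} = s^(-2).
So (s^2 - 2*s - 9)Y = s^(-2) + (-4*s + 9).
Divide through and combine into a single rational function.

Y(s) = (-4*s^3 + 9*s^2 + 1)/(s^4 - 2*s^3 - 9*s^2)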